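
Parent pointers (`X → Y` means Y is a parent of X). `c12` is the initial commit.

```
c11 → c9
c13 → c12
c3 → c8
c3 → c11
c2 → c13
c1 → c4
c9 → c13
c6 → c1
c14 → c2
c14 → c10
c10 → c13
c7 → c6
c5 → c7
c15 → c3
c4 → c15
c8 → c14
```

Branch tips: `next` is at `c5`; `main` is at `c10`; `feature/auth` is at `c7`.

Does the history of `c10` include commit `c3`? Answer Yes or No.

Ancestors of c10: {c10, c12, c13}.
c3 is not in that set, so it is not an ancestor of c10.

No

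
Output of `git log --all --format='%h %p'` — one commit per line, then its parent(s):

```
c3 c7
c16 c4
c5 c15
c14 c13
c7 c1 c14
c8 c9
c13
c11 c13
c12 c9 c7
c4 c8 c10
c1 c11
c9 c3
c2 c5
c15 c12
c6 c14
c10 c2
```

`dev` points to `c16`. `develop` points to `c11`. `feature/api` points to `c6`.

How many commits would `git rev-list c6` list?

Walking parent pointers from c6: reachable set = {c13, c14, c6}.
That is 3 commits.

3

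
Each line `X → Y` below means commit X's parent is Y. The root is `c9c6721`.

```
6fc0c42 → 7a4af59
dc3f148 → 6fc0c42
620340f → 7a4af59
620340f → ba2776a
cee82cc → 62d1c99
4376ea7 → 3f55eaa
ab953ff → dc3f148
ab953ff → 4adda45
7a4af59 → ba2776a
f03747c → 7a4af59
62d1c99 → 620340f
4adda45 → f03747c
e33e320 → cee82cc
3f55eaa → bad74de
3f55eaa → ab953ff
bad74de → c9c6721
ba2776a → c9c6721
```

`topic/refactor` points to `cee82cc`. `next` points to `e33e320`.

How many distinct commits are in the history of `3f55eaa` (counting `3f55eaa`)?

Walking parent pointers from 3f55eaa: reachable set = {3f55eaa, 4adda45, 6fc0c42, 7a4af59, ab953ff, ba2776a, bad74de, c9c6721, dc3f148, f03747c}.
That is 10 commits.

10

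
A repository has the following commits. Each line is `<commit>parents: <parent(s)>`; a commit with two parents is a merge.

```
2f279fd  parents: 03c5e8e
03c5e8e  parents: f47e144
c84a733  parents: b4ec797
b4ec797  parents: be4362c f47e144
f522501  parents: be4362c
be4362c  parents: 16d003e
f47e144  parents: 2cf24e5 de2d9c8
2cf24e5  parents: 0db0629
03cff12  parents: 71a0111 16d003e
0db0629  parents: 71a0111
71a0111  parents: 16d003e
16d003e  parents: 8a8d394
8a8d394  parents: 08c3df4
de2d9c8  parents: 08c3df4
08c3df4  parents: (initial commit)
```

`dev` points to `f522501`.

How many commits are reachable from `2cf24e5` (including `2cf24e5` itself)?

Walking parent pointers from 2cf24e5: reachable set = {08c3df4, 0db0629, 16d003e, 2cf24e5, 71a0111, 8a8d394}.
That is 6 commits.

6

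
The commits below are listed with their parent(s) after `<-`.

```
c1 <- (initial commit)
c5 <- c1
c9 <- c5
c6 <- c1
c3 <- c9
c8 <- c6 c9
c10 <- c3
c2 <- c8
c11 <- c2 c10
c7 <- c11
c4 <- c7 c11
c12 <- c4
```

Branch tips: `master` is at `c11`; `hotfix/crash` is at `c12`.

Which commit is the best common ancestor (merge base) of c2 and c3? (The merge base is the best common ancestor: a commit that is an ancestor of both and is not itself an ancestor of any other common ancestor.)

c9

Ancestors of c2: {c1, c2, c5, c6, c8, c9}.
Ancestors of c3: {c1, c3, c5, c9}.
Common ancestors: {c1, c5, c9}.
Among these, c9 is not an ancestor of any other common ancestor — it is the merge base.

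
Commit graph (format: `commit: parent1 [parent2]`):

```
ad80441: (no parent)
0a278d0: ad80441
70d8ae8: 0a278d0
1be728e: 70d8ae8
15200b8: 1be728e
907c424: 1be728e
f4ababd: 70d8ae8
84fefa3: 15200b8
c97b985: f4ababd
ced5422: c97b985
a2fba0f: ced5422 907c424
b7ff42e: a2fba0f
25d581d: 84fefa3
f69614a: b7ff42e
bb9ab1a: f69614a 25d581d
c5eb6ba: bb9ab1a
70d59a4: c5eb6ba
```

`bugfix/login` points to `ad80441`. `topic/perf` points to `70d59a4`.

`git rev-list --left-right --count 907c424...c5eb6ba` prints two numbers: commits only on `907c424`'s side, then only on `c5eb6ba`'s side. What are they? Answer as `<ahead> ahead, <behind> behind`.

Reachable from 907c424: {0a278d0, 1be728e, 70d8ae8, 907c424, ad80441}.
Reachable from c5eb6ba: {0a278d0, 15200b8, 1be728e, 25d581d, 70d8ae8, 84fefa3, 907c424, a2fba0f, ad80441, b7ff42e, bb9ab1a, c5eb6ba, c97b985, ced5422, f4ababd, f69614a}.
Only in 907c424's history (ahead): {} — 0.
Only in c5eb6ba's history (behind): {15200b8, 25d581d, 84fefa3, a2fba0f, b7ff42e, bb9ab1a, c5eb6ba, c97b985, ced5422, f4ababd, f69614a} — 11.

0 ahead, 11 behind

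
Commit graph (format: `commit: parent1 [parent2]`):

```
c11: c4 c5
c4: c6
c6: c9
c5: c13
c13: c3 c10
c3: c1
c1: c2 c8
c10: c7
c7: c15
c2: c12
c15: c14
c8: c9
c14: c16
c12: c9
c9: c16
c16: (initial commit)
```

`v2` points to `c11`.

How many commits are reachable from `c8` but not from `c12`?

Reachable from c8: {c16, c8, c9}.
Reachable from c12: {c12, c16, c9}.
In c8's history but not c12's: {c8} — 1 commit.

1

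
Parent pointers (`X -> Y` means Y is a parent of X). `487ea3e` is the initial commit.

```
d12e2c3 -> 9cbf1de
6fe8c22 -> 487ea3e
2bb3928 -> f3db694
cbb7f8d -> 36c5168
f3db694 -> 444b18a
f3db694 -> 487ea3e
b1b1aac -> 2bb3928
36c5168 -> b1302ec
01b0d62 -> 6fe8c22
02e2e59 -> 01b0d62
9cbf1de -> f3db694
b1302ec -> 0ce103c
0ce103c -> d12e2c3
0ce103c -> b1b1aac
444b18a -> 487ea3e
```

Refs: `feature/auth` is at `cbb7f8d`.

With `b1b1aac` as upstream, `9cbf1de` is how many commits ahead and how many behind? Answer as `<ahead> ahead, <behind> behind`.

Reachable from 9cbf1de: {444b18a, 487ea3e, 9cbf1de, f3db694}.
Reachable from b1b1aac: {2bb3928, 444b18a, 487ea3e, b1b1aac, f3db694}.
Only in 9cbf1de's history (ahead): {9cbf1de} — 1.
Only in b1b1aac's history (behind): {2bb3928, b1b1aac} — 2.

1 ahead, 2 behind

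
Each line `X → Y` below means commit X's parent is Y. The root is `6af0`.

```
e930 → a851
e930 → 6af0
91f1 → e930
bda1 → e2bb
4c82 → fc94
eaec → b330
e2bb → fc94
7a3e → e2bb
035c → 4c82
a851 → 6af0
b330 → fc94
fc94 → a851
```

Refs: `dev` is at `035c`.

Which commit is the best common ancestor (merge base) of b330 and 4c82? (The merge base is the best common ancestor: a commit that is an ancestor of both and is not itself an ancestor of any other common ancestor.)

Ancestors of b330: {6af0, a851, b330, fc94}.
Ancestors of 4c82: {4c82, 6af0, a851, fc94}.
Common ancestors: {6af0, a851, fc94}.
Among these, fc94 is not an ancestor of any other common ancestor — it is the merge base.

fc94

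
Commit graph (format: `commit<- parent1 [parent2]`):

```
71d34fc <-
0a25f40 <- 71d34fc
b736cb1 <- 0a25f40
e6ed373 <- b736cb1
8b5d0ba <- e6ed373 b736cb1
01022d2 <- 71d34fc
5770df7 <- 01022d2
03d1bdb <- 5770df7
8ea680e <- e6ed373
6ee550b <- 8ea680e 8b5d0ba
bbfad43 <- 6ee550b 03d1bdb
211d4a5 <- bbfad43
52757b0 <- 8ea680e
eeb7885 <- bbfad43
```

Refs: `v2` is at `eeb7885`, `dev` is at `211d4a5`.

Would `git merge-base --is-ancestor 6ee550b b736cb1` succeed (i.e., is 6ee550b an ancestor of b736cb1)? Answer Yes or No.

No

Ancestors of b736cb1: {0a25f40, 71d34fc, b736cb1}.
6ee550b is not in that set, so it is not an ancestor of b736cb1.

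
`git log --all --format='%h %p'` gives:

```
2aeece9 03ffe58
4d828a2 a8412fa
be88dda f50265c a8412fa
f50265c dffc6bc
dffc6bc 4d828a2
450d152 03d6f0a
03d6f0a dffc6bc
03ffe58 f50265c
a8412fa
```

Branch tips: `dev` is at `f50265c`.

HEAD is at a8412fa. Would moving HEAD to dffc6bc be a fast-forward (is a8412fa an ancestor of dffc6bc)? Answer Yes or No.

Yes

A fast-forward from a8412fa to dffc6bc is possible iff a8412fa is an ancestor of dffc6bc.
Ancestors of dffc6bc: {4d828a2, a8412fa, dffc6bc}.
a8412fa is among them, so fast-forward is possible.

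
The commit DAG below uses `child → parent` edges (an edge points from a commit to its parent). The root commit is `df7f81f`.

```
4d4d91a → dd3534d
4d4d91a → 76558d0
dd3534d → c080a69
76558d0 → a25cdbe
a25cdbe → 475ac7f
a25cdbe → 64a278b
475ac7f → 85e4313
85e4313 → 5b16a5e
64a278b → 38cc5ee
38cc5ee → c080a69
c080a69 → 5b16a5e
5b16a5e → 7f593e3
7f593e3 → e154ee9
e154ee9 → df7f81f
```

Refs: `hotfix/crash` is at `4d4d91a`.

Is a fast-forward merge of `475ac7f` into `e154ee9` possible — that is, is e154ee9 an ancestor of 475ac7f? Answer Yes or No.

Yes

A fast-forward from e154ee9 to 475ac7f is possible iff e154ee9 is an ancestor of 475ac7f.
Ancestors of 475ac7f: {475ac7f, 5b16a5e, 7f593e3, 85e4313, df7f81f, e154ee9}.
e154ee9 is among them, so fast-forward is possible.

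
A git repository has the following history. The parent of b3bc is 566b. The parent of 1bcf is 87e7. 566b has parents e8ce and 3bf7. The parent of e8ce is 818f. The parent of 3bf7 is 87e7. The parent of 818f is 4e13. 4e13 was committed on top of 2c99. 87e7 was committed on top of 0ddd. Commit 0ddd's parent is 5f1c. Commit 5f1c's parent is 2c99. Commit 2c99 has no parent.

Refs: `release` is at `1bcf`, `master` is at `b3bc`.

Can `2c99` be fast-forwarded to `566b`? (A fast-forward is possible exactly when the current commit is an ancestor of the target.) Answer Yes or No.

A fast-forward from 2c99 to 566b is possible iff 2c99 is an ancestor of 566b.
Ancestors of 566b: {0ddd, 2c99, 3bf7, 4e13, 566b, 5f1c, 818f, 87e7, e8ce}.
2c99 is among them, so fast-forward is possible.

Yes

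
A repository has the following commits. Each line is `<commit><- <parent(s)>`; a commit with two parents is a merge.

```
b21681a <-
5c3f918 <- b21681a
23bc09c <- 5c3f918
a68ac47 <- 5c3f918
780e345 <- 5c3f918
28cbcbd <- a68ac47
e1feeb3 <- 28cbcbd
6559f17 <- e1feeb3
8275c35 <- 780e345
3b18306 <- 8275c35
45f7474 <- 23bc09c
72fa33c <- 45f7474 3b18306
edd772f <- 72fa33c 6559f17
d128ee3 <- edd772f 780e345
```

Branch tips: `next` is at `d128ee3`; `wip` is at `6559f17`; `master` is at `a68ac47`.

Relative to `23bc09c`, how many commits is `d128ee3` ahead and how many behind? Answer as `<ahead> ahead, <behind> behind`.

11 ahead, 0 behind

Reachable from d128ee3: {23bc09c, 28cbcbd, 3b18306, 45f7474, 5c3f918, 6559f17, 72fa33c, 780e345, 8275c35, a68ac47, b21681a, d128ee3, e1feeb3, edd772f}.
Reachable from 23bc09c: {23bc09c, 5c3f918, b21681a}.
Only in d128ee3's history (ahead): {28cbcbd, 3b18306, 45f7474, 6559f17, 72fa33c, 780e345, 8275c35, a68ac47, d128ee3, e1feeb3, edd772f} — 11.
Only in 23bc09c's history (behind): {} — 0.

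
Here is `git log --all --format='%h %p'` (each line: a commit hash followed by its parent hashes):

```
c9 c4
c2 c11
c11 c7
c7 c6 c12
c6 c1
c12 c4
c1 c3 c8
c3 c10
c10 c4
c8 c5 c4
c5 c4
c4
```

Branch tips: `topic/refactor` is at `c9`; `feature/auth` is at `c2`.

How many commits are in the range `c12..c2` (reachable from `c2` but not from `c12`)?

Reachable from c2: {c1, c10, c11, c12, c2, c3, c4, c5, c6, c7, c8}.
Reachable from c12: {c12, c4}.
In c2's history but not c12's: {c1, c10, c11, c2, c3, c5, c6, c7, c8} — 9 commits.

9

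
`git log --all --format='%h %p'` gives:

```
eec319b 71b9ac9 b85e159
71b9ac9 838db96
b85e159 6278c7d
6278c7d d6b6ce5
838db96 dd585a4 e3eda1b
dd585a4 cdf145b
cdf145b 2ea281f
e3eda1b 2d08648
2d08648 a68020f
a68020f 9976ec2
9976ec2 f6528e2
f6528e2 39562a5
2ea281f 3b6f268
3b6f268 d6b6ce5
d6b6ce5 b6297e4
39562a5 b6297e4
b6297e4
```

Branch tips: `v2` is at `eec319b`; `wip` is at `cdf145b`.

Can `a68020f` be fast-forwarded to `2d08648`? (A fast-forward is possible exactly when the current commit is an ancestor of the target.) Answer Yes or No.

A fast-forward from a68020f to 2d08648 is possible iff a68020f is an ancestor of 2d08648.
Ancestors of 2d08648: {2d08648, 39562a5, 9976ec2, a68020f, b6297e4, f6528e2}.
a68020f is among them, so fast-forward is possible.

Yes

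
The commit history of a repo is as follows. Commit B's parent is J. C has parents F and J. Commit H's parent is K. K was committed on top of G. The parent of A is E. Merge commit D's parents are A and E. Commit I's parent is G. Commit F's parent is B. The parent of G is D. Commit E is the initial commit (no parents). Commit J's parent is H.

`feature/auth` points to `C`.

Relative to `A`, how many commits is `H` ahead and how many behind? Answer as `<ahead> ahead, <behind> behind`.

4 ahead, 0 behind

Reachable from H: {A, D, E, G, H, K}.
Reachable from A: {A, E}.
Only in H's history (ahead): {D, G, H, K} — 4.
Only in A's history (behind): {} — 0.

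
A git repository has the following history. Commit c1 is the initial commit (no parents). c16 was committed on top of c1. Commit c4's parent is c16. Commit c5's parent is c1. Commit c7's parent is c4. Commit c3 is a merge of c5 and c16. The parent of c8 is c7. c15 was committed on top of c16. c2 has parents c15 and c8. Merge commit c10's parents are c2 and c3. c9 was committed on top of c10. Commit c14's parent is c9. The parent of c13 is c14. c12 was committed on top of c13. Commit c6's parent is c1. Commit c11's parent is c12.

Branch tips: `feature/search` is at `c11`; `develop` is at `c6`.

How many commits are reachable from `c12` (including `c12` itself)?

14

Walking parent pointers from c12: reachable set = {c1, c10, c12, c13, c14, c15, c16, c2, c3, c4, c5, c7, c8, c9}.
That is 14 commits.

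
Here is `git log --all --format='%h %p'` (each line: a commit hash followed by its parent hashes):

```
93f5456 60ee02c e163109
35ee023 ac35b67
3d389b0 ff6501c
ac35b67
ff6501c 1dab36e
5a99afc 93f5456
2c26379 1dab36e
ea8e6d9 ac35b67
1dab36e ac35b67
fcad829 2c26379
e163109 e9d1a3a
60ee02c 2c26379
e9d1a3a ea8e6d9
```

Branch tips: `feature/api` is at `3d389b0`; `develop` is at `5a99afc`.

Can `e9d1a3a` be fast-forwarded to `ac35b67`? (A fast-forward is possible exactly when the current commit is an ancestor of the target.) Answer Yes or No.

No

A fast-forward from e9d1a3a to ac35b67 is possible iff e9d1a3a is an ancestor of ac35b67.
Ancestors of ac35b67: {ac35b67}.
e9d1a3a is not among them, so fast-forward is not possible.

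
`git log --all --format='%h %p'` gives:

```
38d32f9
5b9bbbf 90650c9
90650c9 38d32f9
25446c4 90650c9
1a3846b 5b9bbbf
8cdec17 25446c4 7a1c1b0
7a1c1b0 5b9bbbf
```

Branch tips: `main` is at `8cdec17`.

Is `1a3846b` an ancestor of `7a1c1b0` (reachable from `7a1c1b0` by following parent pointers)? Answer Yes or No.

Ancestors of 7a1c1b0: {38d32f9, 5b9bbbf, 7a1c1b0, 90650c9}.
1a3846b is not in that set, so it is not an ancestor of 7a1c1b0.

No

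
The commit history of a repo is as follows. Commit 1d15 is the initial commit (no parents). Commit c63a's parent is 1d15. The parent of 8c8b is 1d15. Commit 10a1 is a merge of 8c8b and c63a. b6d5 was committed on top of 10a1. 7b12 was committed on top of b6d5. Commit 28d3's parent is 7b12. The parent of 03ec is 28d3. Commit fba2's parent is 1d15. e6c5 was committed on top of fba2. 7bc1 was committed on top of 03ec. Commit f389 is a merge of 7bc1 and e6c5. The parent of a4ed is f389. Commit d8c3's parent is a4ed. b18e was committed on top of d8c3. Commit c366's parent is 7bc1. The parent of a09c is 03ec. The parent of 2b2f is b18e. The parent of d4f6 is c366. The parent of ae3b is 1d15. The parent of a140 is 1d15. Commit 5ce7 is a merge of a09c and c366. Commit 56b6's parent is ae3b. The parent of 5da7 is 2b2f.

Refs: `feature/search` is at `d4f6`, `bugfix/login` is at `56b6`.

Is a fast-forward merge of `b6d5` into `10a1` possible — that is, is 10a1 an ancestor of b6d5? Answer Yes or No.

Yes

A fast-forward from 10a1 to b6d5 is possible iff 10a1 is an ancestor of b6d5.
Ancestors of b6d5: {10a1, 1d15, 8c8b, b6d5, c63a}.
10a1 is among them, so fast-forward is possible.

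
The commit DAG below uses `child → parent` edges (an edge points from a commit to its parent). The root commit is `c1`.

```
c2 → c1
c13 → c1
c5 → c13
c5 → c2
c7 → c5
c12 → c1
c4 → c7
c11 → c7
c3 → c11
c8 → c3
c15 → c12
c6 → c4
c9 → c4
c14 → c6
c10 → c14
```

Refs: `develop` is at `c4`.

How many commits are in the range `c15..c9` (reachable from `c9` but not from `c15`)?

Reachable from c9: {c1, c13, c2, c4, c5, c7, c9}.
Reachable from c15: {c1, c12, c15}.
In c9's history but not c15's: {c13, c2, c4, c5, c7, c9} — 6 commits.

6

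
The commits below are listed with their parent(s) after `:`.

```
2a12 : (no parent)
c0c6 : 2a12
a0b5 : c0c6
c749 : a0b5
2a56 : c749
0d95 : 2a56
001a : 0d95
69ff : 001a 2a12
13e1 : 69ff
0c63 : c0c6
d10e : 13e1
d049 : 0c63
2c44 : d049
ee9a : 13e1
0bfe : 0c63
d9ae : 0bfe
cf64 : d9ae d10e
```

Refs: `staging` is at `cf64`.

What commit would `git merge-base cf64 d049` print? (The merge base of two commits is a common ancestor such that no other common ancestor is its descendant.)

Ancestors of cf64: {001a, 0bfe, 0c63, 0d95, 13e1, 2a12, 2a56, 69ff, a0b5, c0c6, c749, cf64, d10e, d9ae}.
Ancestors of d049: {0c63, 2a12, c0c6, d049}.
Common ancestors: {0c63, 2a12, c0c6}.
Among these, 0c63 is not an ancestor of any other common ancestor — it is the merge base.

0c63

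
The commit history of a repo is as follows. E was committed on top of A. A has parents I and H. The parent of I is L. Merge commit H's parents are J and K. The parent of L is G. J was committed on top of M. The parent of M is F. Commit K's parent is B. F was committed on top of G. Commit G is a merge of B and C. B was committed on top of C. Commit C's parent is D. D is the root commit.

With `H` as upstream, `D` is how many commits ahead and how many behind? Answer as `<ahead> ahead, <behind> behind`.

0 ahead, 8 behind

Reachable from D: {D}.
Reachable from H: {B, C, D, F, G, H, J, K, M}.
Only in D's history (ahead): {} — 0.
Only in H's history (behind): {B, C, F, G, H, J, K, M} — 8.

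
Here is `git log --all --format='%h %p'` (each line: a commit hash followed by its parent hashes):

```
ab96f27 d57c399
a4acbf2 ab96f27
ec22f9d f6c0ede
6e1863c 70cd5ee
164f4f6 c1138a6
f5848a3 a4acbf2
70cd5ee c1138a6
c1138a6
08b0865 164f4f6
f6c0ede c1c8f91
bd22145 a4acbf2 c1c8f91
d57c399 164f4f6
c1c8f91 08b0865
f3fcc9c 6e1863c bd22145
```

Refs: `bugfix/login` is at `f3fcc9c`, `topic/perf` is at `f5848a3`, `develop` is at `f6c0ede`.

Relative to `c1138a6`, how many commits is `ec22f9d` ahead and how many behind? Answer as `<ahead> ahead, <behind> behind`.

Reachable from ec22f9d: {08b0865, 164f4f6, c1138a6, c1c8f91, ec22f9d, f6c0ede}.
Reachable from c1138a6: {c1138a6}.
Only in ec22f9d's history (ahead): {08b0865, 164f4f6, c1c8f91, ec22f9d, f6c0ede} — 5.
Only in c1138a6's history (behind): {} — 0.

5 ahead, 0 behind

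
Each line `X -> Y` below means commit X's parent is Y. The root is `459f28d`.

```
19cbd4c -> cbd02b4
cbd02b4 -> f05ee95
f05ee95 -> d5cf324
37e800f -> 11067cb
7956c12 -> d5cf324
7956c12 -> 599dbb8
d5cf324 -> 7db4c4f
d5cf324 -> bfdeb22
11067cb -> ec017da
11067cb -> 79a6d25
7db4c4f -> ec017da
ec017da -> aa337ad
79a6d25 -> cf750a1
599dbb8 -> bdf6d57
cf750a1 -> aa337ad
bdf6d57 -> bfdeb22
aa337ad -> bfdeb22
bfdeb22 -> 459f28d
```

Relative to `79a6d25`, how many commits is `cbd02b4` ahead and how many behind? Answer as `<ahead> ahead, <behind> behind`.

Reachable from cbd02b4: {459f28d, 7db4c4f, aa337ad, bfdeb22, cbd02b4, d5cf324, ec017da, f05ee95}.
Reachable from 79a6d25: {459f28d, 79a6d25, aa337ad, bfdeb22, cf750a1}.
Only in cbd02b4's history (ahead): {7db4c4f, cbd02b4, d5cf324, ec017da, f05ee95} — 5.
Only in 79a6d25's history (behind): {79a6d25, cf750a1} — 2.

5 ahead, 2 behind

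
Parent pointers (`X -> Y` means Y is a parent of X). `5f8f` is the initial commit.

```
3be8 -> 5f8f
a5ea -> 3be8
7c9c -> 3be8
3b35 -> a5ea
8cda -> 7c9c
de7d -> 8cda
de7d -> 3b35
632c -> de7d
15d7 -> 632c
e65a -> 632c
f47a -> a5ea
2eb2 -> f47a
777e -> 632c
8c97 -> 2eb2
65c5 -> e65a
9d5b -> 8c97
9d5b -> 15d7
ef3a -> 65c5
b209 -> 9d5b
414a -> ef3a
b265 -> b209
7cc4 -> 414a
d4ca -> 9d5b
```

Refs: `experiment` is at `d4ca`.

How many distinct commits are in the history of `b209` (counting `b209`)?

Walking parent pointers from b209: reachable set = {15d7, 2eb2, 3b35, 3be8, 5f8f, 632c, 7c9c, 8c97, 8cda, 9d5b, a5ea, b209, de7d, f47a}.
That is 14 commits.

14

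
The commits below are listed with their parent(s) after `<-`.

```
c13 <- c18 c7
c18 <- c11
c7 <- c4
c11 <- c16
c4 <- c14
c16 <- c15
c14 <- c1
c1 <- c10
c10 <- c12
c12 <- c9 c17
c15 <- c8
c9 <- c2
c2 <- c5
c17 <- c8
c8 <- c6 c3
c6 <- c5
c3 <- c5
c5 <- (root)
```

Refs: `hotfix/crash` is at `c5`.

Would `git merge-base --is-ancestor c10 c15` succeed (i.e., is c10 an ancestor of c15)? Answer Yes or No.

No

Ancestors of c15: {c15, c3, c5, c6, c8}.
c10 is not in that set, so it is not an ancestor of c15.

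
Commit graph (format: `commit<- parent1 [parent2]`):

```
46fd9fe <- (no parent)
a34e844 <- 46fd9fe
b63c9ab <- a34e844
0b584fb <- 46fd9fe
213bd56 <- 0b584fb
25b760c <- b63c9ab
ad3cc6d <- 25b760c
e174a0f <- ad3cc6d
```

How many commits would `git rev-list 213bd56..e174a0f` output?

Reachable from e174a0f: {25b760c, 46fd9fe, a34e844, ad3cc6d, b63c9ab, e174a0f}.
Reachable from 213bd56: {0b584fb, 213bd56, 46fd9fe}.
In e174a0f's history but not 213bd56's: {25b760c, a34e844, ad3cc6d, b63c9ab, e174a0f} — 5 commits.

5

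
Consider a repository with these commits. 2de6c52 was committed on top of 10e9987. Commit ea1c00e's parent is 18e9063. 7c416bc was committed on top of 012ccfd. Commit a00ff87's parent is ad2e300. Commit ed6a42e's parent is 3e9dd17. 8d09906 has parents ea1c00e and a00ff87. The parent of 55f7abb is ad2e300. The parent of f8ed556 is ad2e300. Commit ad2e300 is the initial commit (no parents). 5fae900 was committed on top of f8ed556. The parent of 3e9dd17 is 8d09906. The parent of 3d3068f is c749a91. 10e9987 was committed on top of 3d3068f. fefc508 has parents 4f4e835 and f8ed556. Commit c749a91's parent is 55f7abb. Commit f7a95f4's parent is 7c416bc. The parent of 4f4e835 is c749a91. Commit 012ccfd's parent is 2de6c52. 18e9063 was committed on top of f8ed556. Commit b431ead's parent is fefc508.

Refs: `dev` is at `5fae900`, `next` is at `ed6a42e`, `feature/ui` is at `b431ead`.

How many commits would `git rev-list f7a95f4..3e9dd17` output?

Reachable from 3e9dd17: {18e9063, 3e9dd17, 8d09906, a00ff87, ad2e300, ea1c00e, f8ed556}.
Reachable from f7a95f4: {012ccfd, 10e9987, 2de6c52, 3d3068f, 55f7abb, 7c416bc, ad2e300, c749a91, f7a95f4}.
In 3e9dd17's history but not f7a95f4's: {18e9063, 3e9dd17, 8d09906, a00ff87, ea1c00e, f8ed556} — 6 commits.

6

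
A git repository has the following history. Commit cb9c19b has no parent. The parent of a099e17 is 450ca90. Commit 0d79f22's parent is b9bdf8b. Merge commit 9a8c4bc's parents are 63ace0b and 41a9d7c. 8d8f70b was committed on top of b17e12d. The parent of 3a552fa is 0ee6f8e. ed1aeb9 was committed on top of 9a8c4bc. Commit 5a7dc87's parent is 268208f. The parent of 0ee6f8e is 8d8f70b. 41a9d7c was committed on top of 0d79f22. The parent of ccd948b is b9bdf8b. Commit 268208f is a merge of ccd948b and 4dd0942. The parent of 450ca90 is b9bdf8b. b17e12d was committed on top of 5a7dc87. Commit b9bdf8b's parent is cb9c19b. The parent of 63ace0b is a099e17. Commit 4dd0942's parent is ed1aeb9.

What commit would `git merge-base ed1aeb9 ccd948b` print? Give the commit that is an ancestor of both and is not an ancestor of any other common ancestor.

Ancestors of ed1aeb9: {0d79f22, 41a9d7c, 450ca90, 63ace0b, 9a8c4bc, a099e17, b9bdf8b, cb9c19b, ed1aeb9}.
Ancestors of ccd948b: {b9bdf8b, cb9c19b, ccd948b}.
Common ancestors: {b9bdf8b, cb9c19b}.
Among these, b9bdf8b is not an ancestor of any other common ancestor — it is the merge base.

b9bdf8b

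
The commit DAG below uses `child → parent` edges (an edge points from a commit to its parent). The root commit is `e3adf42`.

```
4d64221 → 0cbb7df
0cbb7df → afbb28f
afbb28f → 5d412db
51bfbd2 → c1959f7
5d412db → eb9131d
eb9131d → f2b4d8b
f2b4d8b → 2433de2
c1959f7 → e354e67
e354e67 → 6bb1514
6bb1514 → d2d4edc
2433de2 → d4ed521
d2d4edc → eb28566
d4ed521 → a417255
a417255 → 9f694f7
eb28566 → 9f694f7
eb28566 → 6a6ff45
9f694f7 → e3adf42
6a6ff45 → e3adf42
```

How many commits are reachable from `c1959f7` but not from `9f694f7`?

Reachable from c1959f7: {6a6ff45, 6bb1514, 9f694f7, c1959f7, d2d4edc, e354e67, e3adf42, eb28566}.
Reachable from 9f694f7: {9f694f7, e3adf42}.
In c1959f7's history but not 9f694f7's: {6a6ff45, 6bb1514, c1959f7, d2d4edc, e354e67, eb28566} — 6 commits.

6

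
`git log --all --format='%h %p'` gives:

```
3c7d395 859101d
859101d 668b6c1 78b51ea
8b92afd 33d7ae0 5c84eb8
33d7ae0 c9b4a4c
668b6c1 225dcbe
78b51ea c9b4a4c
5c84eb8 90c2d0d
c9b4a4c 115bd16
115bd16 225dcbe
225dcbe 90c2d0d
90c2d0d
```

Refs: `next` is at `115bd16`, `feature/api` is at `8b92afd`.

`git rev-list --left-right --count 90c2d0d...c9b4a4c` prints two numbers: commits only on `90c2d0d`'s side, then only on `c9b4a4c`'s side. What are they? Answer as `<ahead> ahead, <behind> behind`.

Reachable from 90c2d0d: {90c2d0d}.
Reachable from c9b4a4c: {115bd16, 225dcbe, 90c2d0d, c9b4a4c}.
Only in 90c2d0d's history (ahead): {} — 0.
Only in c9b4a4c's history (behind): {115bd16, 225dcbe, c9b4a4c} — 3.

0 ahead, 3 behind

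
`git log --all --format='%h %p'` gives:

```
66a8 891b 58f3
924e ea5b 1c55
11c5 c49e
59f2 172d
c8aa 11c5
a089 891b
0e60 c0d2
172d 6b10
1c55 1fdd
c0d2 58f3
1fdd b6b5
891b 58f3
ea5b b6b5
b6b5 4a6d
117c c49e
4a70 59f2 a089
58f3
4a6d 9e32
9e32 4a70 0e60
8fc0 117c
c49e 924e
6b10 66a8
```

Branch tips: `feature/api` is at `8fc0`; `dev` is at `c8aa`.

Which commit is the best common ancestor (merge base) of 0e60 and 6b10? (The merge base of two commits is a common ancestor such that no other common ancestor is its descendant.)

Ancestors of 0e60: {0e60, 58f3, c0d2}.
Ancestors of 6b10: {58f3, 66a8, 6b10, 891b}.
Common ancestors: {58f3}.
The only common ancestor is 58f3, so it is the merge base.

58f3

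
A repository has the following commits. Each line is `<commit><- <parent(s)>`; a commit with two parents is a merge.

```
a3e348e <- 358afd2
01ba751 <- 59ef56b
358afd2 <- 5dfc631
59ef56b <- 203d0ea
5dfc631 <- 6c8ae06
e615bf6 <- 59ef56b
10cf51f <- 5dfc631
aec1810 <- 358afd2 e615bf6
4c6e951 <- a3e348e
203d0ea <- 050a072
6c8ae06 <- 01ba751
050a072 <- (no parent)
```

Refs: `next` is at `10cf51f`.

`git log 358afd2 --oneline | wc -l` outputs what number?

Walking parent pointers from 358afd2: reachable set = {01ba751, 050a072, 203d0ea, 358afd2, 59ef56b, 5dfc631, 6c8ae06}.
That is 7 commits.

7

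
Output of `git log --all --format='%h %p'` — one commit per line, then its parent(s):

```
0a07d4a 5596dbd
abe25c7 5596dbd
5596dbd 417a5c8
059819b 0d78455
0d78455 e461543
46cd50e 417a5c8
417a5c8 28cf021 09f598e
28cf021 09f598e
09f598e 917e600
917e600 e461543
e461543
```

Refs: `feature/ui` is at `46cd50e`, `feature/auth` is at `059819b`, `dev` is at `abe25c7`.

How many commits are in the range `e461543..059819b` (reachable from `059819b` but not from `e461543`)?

2

Reachable from 059819b: {059819b, 0d78455, e461543}.
Reachable from e461543: {e461543}.
In 059819b's history but not e461543's: {059819b, 0d78455} — 2 commits.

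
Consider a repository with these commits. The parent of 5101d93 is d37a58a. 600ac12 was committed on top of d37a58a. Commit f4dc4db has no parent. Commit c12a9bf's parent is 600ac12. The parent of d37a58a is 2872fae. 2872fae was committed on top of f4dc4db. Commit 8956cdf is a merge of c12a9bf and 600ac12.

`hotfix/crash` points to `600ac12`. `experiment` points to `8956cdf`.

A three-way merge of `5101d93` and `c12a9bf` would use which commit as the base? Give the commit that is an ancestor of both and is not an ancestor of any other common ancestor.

Ancestors of 5101d93: {2872fae, 5101d93, d37a58a, f4dc4db}.
Ancestors of c12a9bf: {2872fae, 600ac12, c12a9bf, d37a58a, f4dc4db}.
Common ancestors: {2872fae, d37a58a, f4dc4db}.
Among these, d37a58a is not an ancestor of any other common ancestor — it is the merge base.

d37a58a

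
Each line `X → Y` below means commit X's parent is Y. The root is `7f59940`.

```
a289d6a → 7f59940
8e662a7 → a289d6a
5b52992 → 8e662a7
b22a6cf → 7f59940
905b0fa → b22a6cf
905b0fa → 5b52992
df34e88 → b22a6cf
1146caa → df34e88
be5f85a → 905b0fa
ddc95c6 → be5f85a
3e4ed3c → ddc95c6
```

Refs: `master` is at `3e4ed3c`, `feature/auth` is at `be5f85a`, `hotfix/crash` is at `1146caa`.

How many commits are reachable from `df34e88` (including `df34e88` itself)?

Walking parent pointers from df34e88: reachable set = {7f59940, b22a6cf, df34e88}.
That is 3 commits.

3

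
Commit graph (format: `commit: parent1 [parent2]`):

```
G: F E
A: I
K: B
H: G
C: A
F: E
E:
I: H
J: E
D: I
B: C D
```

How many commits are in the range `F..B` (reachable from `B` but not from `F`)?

7

Reachable from B: {A, B, C, D, E, F, G, H, I}.
Reachable from F: {E, F}.
In B's history but not F's: {A, B, C, D, G, H, I} — 7 commits.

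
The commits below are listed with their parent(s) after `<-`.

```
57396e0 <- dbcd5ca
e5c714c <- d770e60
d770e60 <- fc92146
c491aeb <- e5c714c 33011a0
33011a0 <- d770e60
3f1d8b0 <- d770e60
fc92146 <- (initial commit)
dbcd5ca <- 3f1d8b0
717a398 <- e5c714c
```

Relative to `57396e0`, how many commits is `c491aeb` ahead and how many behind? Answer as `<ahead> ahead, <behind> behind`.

3 ahead, 3 behind

Reachable from c491aeb: {33011a0, c491aeb, d770e60, e5c714c, fc92146}.
Reachable from 57396e0: {3f1d8b0, 57396e0, d770e60, dbcd5ca, fc92146}.
Only in c491aeb's history (ahead): {33011a0, c491aeb, e5c714c} — 3.
Only in 57396e0's history (behind): {3f1d8b0, 57396e0, dbcd5ca} — 3.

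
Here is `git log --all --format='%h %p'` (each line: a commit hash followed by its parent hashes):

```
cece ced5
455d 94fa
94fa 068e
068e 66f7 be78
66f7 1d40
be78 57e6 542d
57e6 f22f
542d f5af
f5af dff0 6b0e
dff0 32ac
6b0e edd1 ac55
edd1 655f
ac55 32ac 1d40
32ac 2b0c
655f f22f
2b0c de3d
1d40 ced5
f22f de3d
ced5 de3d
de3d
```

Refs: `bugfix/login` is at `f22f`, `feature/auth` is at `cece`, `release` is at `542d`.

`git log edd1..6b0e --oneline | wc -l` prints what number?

Reachable from 6b0e: {1d40, 2b0c, 32ac, 655f, 6b0e, ac55, ced5, de3d, edd1, f22f}.
Reachable from edd1: {655f, de3d, edd1, f22f}.
In 6b0e's history but not edd1's: {1d40, 2b0c, 32ac, 6b0e, ac55, ced5} — 6 commits.

6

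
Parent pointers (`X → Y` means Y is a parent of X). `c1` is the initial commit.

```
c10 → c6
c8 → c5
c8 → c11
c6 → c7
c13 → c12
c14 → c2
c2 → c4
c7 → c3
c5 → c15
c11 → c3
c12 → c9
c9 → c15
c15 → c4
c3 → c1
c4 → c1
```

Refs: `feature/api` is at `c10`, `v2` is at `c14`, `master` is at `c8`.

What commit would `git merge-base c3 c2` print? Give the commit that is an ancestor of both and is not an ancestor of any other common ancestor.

Ancestors of c3: {c1, c3}.
Ancestors of c2: {c1, c2, c4}.
Common ancestors: {c1}.
The only common ancestor is c1, so it is the merge base.

c1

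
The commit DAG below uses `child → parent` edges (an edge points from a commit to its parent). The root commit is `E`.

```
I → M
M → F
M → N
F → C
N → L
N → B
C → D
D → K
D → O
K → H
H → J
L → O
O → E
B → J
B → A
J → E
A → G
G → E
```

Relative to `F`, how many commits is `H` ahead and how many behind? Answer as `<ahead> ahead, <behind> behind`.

Reachable from H: {E, H, J}.
Reachable from F: {C, D, E, F, H, J, K, O}.
Only in H's history (ahead): {} — 0.
Only in F's history (behind): {C, D, F, K, O} — 5.

0 ahead, 5 behind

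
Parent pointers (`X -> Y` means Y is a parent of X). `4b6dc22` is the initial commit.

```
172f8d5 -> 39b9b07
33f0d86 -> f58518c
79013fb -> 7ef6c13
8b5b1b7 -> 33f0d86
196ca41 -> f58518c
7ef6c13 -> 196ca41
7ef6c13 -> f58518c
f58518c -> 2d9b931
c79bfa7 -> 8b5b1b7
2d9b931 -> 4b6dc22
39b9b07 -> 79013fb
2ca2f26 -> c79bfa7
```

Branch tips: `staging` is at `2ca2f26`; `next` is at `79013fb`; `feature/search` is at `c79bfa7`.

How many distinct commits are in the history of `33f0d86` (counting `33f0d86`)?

4

Walking parent pointers from 33f0d86: reachable set = {2d9b931, 33f0d86, 4b6dc22, f58518c}.
That is 4 commits.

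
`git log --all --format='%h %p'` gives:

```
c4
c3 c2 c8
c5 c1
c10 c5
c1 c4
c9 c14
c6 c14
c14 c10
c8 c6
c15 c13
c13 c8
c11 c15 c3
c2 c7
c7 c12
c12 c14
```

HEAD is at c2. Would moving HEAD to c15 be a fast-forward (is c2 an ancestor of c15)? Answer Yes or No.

A fast-forward from c2 to c15 is possible iff c2 is an ancestor of c15.
Ancestors of c15: {c1, c10, c13, c14, c15, c4, c5, c6, c8}.
c2 is not among them, so fast-forward is not possible.

No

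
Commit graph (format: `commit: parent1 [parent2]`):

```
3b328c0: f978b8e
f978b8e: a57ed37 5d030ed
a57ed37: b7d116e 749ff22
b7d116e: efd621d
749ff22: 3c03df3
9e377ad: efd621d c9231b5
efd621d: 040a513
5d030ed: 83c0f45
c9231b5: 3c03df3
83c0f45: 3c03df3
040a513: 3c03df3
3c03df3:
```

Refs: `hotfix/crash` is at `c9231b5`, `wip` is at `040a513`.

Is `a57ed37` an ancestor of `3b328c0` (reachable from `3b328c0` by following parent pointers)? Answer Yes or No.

Ancestors of 3b328c0 (commits reachable by following parents): {040a513, 3b328c0, 3c03df3, 5d030ed, 749ff22, 83c0f45, a57ed37, b7d116e, efd621d, f978b8e}.
a57ed37 is in that set, so it is an ancestor of 3b328c0.

Yes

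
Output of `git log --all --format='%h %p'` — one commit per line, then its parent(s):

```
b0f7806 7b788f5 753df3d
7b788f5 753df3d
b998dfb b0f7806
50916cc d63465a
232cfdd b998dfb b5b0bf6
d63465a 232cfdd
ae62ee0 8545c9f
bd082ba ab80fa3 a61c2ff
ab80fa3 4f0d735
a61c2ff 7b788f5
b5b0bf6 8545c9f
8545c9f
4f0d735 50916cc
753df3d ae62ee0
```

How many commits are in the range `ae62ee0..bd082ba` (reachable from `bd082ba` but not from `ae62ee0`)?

12

Reachable from bd082ba: {232cfdd, 4f0d735, 50916cc, 753df3d, 7b788f5, 8545c9f, a61c2ff, ab80fa3, ae62ee0, b0f7806, b5b0bf6, b998dfb, bd082ba, d63465a}.
Reachable from ae62ee0: {8545c9f, ae62ee0}.
In bd082ba's history but not ae62ee0's: {232cfdd, 4f0d735, 50916cc, 753df3d, 7b788f5, a61c2ff, ab80fa3, b0f7806, b5b0bf6, b998dfb, bd082ba, d63465a} — 12 commits.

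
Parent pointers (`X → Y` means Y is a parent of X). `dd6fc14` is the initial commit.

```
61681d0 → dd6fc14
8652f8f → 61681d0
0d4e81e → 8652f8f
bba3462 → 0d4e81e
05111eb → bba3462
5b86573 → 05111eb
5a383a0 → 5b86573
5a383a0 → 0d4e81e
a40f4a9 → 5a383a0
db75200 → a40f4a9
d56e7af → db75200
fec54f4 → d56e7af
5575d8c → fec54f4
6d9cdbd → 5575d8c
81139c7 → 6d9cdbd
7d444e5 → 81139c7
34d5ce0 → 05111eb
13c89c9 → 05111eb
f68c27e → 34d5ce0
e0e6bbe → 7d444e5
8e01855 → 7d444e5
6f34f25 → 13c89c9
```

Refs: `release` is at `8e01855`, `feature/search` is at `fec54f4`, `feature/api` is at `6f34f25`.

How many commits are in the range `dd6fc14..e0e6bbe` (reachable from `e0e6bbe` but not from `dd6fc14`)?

16

Reachable from e0e6bbe: {05111eb, 0d4e81e, 5575d8c, 5a383a0, 5b86573, 61681d0, 6d9cdbd, 7d444e5, 81139c7, 8652f8f, a40f4a9, bba3462, d56e7af, db75200, dd6fc14, e0e6bbe, fec54f4}.
Reachable from dd6fc14: {dd6fc14}.
In e0e6bbe's history but not dd6fc14's: {05111eb, 0d4e81e, 5575d8c, 5a383a0, 5b86573, 61681d0, 6d9cdbd, 7d444e5, 81139c7, 8652f8f, a40f4a9, bba3462, d56e7af, db75200, e0e6bbe, fec54f4} — 16 commits.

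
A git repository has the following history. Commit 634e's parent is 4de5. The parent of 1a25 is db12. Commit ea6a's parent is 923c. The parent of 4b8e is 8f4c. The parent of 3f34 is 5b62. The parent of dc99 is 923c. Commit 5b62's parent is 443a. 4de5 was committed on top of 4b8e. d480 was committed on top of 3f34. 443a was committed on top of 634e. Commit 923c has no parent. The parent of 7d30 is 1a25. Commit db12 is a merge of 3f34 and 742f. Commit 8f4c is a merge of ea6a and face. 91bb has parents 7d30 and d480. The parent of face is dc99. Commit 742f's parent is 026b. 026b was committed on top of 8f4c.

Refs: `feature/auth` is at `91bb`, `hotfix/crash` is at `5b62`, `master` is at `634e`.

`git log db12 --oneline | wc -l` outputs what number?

Walking parent pointers from db12: reachable set = {026b, 3f34, 443a, 4b8e, 4de5, 5b62, 634e, 742f, 8f4c, 923c, db12, dc99, ea6a, face}.
That is 14 commits.

14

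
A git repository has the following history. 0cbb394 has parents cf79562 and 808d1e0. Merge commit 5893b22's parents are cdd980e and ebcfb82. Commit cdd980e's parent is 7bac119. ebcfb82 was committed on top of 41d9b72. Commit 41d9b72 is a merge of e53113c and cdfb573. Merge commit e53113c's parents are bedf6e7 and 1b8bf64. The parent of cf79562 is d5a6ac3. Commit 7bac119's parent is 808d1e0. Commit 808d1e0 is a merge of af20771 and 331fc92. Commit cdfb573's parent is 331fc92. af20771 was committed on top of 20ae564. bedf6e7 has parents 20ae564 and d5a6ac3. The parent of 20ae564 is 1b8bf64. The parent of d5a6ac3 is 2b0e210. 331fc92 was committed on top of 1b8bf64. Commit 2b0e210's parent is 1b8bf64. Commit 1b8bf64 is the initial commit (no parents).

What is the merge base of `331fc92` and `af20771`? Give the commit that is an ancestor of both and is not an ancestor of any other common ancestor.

Ancestors of 331fc92: {1b8bf64, 331fc92}.
Ancestors of af20771: {1b8bf64, 20ae564, af20771}.
Common ancestors: {1b8bf64}.
The only common ancestor is 1b8bf64, so it is the merge base.

1b8bf64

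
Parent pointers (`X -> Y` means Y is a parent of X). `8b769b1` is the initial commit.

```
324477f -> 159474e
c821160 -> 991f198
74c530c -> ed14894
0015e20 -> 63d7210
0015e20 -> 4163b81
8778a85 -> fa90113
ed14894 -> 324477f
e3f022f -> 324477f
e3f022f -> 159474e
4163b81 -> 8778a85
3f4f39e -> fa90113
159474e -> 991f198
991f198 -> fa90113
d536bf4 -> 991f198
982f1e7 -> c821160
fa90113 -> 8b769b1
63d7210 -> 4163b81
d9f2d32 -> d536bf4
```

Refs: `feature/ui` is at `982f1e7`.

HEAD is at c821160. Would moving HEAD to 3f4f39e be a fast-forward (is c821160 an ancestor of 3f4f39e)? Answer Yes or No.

No

A fast-forward from c821160 to 3f4f39e is possible iff c821160 is an ancestor of 3f4f39e.
Ancestors of 3f4f39e: {3f4f39e, 8b769b1, fa90113}.
c821160 is not among them, so fast-forward is not possible.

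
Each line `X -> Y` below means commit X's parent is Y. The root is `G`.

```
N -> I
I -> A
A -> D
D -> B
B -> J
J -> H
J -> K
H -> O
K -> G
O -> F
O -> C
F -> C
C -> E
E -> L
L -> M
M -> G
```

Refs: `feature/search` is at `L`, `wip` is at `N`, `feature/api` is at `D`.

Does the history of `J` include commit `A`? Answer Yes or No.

Ancestors of J: {C, E, F, G, H, J, K, L, M, O}.
A is not in that set, so it is not an ancestor of J.

No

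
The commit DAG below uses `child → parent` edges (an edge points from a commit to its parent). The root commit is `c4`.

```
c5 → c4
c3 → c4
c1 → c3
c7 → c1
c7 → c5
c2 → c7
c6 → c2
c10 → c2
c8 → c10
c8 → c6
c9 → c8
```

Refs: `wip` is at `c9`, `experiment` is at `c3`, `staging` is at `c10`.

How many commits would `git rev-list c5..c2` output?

4

Reachable from c2: {c1, c2, c3, c4, c5, c7}.
Reachable from c5: {c4, c5}.
In c2's history but not c5's: {c1, c2, c3, c7} — 4 commits.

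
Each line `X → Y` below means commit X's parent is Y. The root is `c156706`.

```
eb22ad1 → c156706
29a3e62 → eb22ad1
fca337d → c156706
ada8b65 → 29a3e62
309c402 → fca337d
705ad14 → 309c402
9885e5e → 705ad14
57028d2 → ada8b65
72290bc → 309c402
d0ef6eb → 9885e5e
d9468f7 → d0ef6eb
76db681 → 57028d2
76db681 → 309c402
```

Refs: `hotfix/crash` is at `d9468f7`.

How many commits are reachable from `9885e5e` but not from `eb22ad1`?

Reachable from 9885e5e: {309c402, 705ad14, 9885e5e, c156706, fca337d}.
Reachable from eb22ad1: {c156706, eb22ad1}.
In 9885e5e's history but not eb22ad1's: {309c402, 705ad14, 9885e5e, fca337d} — 4 commits.

4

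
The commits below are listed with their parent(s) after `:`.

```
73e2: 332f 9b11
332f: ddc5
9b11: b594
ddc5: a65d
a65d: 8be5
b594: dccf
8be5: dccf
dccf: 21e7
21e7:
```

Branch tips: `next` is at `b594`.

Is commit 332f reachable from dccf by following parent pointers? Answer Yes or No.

No

Ancestors of dccf: {21e7, dccf}.
332f is not in that set, so it is not an ancestor of dccf.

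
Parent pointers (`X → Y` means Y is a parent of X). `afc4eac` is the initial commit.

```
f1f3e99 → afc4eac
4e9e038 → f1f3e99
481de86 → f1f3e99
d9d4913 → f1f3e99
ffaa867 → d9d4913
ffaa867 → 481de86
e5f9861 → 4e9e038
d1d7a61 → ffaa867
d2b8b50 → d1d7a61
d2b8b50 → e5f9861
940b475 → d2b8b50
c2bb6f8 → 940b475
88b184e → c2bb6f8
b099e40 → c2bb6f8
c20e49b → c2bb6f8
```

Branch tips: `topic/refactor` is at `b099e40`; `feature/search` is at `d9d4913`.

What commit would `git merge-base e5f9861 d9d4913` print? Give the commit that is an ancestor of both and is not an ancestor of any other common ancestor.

f1f3e99

Ancestors of e5f9861: {4e9e038, afc4eac, e5f9861, f1f3e99}.
Ancestors of d9d4913: {afc4eac, d9d4913, f1f3e99}.
Common ancestors: {afc4eac, f1f3e99}.
Among these, f1f3e99 is not an ancestor of any other common ancestor — it is the merge base.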